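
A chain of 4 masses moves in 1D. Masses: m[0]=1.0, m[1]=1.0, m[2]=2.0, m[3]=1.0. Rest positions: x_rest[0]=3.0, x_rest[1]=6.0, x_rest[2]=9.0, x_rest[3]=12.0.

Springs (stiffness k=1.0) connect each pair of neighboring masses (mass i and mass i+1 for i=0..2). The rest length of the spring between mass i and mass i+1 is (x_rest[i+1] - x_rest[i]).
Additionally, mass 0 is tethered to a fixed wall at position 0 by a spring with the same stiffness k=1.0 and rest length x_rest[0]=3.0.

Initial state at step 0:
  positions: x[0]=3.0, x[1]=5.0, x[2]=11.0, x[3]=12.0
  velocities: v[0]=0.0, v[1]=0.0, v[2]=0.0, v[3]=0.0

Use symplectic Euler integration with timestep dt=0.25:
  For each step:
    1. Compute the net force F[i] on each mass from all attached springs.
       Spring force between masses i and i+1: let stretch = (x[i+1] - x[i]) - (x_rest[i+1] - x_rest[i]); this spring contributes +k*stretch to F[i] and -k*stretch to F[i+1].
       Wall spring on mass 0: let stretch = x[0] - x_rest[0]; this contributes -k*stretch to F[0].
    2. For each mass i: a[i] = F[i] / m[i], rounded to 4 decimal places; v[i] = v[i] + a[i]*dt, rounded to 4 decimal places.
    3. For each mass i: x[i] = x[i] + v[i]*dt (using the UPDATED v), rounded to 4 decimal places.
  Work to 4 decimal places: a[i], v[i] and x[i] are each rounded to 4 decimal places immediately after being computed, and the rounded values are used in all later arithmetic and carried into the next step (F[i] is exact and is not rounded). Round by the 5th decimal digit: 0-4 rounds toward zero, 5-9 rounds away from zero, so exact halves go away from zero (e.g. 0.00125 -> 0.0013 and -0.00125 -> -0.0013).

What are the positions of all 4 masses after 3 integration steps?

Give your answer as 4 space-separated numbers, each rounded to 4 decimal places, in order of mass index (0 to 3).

Step 0: x=[3.0000 5.0000 11.0000 12.0000] v=[0.0000 0.0000 0.0000 0.0000]
Step 1: x=[2.9375 5.2500 10.8438 12.1250] v=[-0.2500 1.0000 -0.6250 0.5000]
Step 2: x=[2.8359 5.7051 10.5528 12.3574] v=[-0.4063 1.8203 -1.1641 0.9297]
Step 3: x=[2.7364 6.2838 10.1667 12.6646] v=[-0.3980 2.3149 -1.5445 1.2286]

Answer: 2.7364 6.2838 10.1667 12.6646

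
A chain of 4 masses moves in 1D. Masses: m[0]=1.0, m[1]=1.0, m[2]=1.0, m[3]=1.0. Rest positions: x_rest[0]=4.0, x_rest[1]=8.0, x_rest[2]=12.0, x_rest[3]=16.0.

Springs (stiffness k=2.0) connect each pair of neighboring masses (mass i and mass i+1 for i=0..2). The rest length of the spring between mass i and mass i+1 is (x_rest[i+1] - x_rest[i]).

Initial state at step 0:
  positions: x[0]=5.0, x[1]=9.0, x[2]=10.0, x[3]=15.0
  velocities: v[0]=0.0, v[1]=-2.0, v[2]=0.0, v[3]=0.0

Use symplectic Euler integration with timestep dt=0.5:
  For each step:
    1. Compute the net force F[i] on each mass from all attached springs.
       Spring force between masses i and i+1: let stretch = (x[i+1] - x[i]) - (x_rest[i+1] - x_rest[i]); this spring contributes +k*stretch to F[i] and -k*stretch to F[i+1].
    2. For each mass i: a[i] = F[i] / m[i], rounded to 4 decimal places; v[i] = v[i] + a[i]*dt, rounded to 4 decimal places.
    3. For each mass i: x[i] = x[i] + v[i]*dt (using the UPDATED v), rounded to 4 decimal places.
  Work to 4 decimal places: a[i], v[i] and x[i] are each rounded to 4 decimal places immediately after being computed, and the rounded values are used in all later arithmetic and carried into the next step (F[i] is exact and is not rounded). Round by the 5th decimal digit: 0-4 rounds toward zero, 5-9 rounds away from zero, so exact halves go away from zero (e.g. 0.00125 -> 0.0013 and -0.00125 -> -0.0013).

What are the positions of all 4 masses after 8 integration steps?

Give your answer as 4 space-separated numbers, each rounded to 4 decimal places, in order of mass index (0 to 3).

Step 0: x=[5.0000 9.0000 10.0000 15.0000] v=[0.0000 -2.0000 0.0000 0.0000]
Step 1: x=[5.0000 6.5000 12.0000 14.5000] v=[0.0000 -5.0000 4.0000 -1.0000]
Step 2: x=[3.7500 6.0000 12.5000 14.7500] v=[-2.5000 -1.0000 1.0000 0.5000]
Step 3: x=[1.6250 7.6250 10.8750 15.8750] v=[-4.2500 3.2500 -3.2500 2.2500]
Step 4: x=[0.5000 7.8750 10.1250 16.5000] v=[-2.2500 0.5000 -1.5000 1.2500]
Step 5: x=[1.0625 5.5625 11.4375 15.9375] v=[1.1250 -4.6250 2.6250 -1.1250]
Step 6: x=[1.8750 3.9375 12.0625 15.1250] v=[1.6250 -3.2500 1.2500 -1.6250]
Step 7: x=[1.7188 5.3438 10.1563 14.7813] v=[-0.3125 2.8125 -3.8125 -0.6875]
Step 8: x=[1.3751 7.3438 8.1563 14.1251] v=[-0.6875 4.0000 -4.0000 -1.3125]

Answer: 1.3751 7.3438 8.1563 14.1251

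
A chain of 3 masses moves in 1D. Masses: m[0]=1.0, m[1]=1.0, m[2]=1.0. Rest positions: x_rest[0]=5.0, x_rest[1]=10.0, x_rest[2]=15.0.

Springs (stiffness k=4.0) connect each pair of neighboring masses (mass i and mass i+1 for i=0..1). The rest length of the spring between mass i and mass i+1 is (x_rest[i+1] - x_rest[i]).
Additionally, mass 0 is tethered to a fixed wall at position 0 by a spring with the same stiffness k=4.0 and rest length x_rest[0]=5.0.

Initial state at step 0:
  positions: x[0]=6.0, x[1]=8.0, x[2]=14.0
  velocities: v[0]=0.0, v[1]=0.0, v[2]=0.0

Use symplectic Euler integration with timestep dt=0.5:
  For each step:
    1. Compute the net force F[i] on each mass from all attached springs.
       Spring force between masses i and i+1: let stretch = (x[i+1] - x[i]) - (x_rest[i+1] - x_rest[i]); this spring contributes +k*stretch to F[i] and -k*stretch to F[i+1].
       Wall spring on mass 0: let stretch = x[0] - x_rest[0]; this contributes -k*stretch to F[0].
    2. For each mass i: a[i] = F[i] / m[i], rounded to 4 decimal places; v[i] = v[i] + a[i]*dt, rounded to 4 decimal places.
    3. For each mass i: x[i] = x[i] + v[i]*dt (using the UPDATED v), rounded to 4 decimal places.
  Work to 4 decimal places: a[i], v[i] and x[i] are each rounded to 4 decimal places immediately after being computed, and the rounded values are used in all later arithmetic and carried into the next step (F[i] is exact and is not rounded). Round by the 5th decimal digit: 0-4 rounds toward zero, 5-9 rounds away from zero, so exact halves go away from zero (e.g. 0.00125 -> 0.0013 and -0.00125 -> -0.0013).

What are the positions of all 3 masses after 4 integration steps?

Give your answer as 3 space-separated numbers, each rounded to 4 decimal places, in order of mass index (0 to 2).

Step 0: x=[6.0000 8.0000 14.0000] v=[0.0000 0.0000 0.0000]
Step 1: x=[2.0000 12.0000 13.0000] v=[-8.0000 8.0000 -2.0000]
Step 2: x=[6.0000 7.0000 16.0000] v=[8.0000 -10.0000 6.0000]
Step 3: x=[5.0000 10.0000 15.0000] v=[-2.0000 6.0000 -2.0000]
Step 4: x=[4.0000 13.0000 14.0000] v=[-2.0000 6.0000 -2.0000]

Answer: 4.0000 13.0000 14.0000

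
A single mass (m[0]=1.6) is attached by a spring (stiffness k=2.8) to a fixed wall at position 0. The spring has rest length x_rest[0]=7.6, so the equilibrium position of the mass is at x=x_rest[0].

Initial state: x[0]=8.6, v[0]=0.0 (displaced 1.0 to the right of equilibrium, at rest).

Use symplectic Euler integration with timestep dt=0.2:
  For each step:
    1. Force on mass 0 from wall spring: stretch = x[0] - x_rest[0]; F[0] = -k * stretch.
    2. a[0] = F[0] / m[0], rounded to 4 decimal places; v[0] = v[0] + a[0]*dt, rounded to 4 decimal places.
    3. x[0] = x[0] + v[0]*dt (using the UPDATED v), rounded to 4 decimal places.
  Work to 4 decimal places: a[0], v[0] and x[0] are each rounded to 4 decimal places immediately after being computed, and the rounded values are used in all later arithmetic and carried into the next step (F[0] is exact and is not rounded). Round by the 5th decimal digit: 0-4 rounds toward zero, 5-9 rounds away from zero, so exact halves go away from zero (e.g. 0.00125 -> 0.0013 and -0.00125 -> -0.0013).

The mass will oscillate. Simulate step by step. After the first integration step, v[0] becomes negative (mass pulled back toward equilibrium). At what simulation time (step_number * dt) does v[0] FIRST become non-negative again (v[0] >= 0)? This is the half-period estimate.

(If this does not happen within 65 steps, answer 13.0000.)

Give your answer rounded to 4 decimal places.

Step 0: x=[8.6000] v=[0.0000]
Step 1: x=[8.5300] v=[-0.3500]
Step 2: x=[8.3949] v=[-0.6755]
Step 3: x=[8.2042] v=[-0.9537]
Step 4: x=[7.9712] v=[-1.1652]
Step 5: x=[7.7122] v=[-1.2951]
Step 6: x=[7.4453] v=[-1.3344]
Step 7: x=[7.1892] v=[-1.2803]
Step 8: x=[6.9619] v=[-1.1365]
Step 9: x=[6.7793] v=[-0.9132]
Step 10: x=[6.6541] v=[-0.6260]
Step 11: x=[6.5951] v=[-0.2949]
Step 12: x=[6.6065] v=[0.0568]
First v>=0 after going negative at step 12, time=2.4000

Answer: 2.4000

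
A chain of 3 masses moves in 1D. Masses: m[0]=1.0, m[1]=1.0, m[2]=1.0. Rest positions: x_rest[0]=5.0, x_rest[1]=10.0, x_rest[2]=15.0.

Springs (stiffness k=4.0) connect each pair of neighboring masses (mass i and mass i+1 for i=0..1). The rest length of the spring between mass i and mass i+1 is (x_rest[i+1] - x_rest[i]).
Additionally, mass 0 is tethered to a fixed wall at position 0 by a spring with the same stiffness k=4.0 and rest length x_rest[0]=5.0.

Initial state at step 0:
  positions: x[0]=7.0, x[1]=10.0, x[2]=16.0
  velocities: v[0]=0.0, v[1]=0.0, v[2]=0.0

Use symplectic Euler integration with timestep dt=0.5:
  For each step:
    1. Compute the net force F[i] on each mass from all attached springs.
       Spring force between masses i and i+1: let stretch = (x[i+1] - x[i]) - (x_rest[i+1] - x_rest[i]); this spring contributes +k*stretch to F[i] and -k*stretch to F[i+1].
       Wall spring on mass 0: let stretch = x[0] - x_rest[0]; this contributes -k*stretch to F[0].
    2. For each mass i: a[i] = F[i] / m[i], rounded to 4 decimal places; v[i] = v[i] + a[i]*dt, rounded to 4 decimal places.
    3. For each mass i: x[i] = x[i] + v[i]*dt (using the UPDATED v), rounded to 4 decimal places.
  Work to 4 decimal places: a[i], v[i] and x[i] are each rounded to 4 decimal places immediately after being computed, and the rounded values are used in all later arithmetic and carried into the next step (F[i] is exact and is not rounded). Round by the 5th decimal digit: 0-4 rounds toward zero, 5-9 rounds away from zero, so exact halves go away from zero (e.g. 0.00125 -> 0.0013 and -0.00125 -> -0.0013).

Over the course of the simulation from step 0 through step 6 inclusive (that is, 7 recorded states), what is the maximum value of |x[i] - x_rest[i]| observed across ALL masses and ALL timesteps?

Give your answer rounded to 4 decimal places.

Step 0: x=[7.0000 10.0000 16.0000] v=[0.0000 0.0000 0.0000]
Step 1: x=[3.0000 13.0000 15.0000] v=[-8.0000 6.0000 -2.0000]
Step 2: x=[6.0000 8.0000 17.0000] v=[6.0000 -10.0000 4.0000]
Step 3: x=[5.0000 10.0000 15.0000] v=[-2.0000 4.0000 -4.0000]
Step 4: x=[4.0000 12.0000 13.0000] v=[-2.0000 4.0000 -4.0000]
Step 5: x=[7.0000 7.0000 15.0000] v=[6.0000 -10.0000 4.0000]
Step 6: x=[3.0000 10.0000 14.0000] v=[-8.0000 6.0000 -2.0000]
Max displacement = 3.0000

Answer: 3.0000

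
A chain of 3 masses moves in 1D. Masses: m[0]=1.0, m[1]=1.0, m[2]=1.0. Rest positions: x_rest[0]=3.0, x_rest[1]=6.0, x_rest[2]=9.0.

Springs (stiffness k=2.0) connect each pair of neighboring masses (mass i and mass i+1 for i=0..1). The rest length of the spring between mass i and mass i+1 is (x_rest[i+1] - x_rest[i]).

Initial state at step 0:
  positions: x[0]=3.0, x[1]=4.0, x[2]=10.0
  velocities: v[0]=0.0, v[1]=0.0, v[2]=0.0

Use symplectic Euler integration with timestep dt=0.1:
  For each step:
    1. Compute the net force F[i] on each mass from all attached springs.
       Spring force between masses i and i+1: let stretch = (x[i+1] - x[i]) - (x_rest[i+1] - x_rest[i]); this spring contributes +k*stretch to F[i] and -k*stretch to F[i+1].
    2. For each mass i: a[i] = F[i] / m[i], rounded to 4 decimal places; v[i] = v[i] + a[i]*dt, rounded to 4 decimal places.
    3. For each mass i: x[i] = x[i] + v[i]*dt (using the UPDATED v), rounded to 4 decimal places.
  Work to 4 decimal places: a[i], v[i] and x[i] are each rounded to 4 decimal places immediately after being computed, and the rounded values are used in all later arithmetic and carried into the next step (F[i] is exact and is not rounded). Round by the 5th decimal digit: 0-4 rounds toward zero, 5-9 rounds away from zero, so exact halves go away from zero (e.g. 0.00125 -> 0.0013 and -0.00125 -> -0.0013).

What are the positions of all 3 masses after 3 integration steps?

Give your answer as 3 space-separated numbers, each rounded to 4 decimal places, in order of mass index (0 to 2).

Step 0: x=[3.0000 4.0000 10.0000] v=[0.0000 0.0000 0.0000]
Step 1: x=[2.9600 4.1000 9.9400] v=[-0.4000 1.0000 -0.6000]
Step 2: x=[2.8828 4.2940 9.8232] v=[-0.7720 1.9400 -1.1680]
Step 3: x=[2.7738 4.5704 9.6558] v=[-1.0898 2.7636 -1.6738]

Answer: 2.7738 4.5704 9.6558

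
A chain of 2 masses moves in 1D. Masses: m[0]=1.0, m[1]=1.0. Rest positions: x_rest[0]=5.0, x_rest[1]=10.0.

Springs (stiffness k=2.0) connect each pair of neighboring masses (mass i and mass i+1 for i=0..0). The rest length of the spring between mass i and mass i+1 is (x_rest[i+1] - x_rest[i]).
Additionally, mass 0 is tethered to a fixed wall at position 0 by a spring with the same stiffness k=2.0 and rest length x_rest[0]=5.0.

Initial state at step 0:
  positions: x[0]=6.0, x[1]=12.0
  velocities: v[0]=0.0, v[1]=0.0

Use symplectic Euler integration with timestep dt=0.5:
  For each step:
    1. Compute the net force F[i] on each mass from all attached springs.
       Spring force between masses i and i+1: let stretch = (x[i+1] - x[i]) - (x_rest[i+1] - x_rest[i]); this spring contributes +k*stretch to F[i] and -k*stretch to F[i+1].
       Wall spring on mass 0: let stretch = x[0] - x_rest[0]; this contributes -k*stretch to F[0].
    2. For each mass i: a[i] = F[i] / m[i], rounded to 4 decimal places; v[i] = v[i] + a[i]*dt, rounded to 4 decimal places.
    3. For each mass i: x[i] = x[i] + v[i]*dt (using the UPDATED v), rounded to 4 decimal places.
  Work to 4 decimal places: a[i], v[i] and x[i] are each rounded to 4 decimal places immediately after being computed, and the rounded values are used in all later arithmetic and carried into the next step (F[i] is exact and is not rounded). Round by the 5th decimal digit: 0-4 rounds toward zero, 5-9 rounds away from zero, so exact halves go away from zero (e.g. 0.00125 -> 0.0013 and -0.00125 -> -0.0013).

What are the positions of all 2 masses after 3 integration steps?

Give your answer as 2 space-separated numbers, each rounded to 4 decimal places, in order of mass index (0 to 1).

Step 0: x=[6.0000 12.0000] v=[0.0000 0.0000]
Step 1: x=[6.0000 11.5000] v=[0.0000 -1.0000]
Step 2: x=[5.7500 10.7500] v=[-0.5000 -1.5000]
Step 3: x=[5.1250 10.0000] v=[-1.2500 -1.5000]

Answer: 5.1250 10.0000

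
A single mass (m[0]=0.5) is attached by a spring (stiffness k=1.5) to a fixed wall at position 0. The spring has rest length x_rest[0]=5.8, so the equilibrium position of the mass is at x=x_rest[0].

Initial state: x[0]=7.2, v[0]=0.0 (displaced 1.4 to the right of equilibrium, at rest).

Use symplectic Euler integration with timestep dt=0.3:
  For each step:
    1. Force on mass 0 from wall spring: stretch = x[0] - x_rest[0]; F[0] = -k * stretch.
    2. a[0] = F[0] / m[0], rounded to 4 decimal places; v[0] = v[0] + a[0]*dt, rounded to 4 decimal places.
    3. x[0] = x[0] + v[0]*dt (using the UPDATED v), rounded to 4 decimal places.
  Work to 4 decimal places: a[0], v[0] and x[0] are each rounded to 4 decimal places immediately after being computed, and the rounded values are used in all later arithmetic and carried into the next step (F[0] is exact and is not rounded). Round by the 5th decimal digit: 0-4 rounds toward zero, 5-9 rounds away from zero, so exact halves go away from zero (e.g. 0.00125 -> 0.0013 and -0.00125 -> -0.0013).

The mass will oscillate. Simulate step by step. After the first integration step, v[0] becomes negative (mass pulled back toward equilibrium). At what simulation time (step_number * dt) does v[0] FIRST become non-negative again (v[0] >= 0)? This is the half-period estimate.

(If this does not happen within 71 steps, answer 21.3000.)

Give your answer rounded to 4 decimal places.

Step 0: x=[7.2000] v=[0.0000]
Step 1: x=[6.8220] v=[-1.2600]
Step 2: x=[6.1681] v=[-2.1798]
Step 3: x=[5.4148] v=[-2.5111]
Step 4: x=[4.7655] v=[-2.1644]
Step 5: x=[4.3955] v=[-1.2334]
Step 6: x=[4.4047] v=[0.0307]
First v>=0 after going negative at step 6, time=1.8000

Answer: 1.8000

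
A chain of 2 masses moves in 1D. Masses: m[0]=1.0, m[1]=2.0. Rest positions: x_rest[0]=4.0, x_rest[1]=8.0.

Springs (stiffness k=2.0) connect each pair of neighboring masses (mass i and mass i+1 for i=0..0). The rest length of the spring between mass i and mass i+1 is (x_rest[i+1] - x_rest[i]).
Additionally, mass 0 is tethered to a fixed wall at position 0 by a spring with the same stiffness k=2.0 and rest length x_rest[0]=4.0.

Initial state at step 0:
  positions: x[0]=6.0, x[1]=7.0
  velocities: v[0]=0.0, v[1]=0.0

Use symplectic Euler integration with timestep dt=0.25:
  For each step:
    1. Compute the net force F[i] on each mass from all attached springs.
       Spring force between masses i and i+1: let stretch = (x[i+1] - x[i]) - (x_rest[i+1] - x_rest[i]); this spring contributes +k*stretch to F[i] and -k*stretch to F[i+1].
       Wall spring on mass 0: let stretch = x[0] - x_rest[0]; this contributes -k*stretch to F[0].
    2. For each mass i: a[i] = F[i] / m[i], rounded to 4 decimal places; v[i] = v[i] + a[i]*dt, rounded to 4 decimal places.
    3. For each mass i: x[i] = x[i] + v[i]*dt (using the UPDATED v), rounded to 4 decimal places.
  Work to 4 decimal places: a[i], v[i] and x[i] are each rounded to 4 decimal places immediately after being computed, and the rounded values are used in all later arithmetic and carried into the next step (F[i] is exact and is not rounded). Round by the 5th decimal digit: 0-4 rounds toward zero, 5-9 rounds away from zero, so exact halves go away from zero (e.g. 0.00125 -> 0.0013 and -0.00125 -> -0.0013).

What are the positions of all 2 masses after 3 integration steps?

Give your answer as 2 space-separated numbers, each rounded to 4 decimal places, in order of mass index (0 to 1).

Step 0: x=[6.0000 7.0000] v=[0.0000 0.0000]
Step 1: x=[5.3750 7.1875] v=[-2.5000 0.7500]
Step 2: x=[4.3047 7.5117] v=[-4.2813 1.2969]
Step 3: x=[3.0972 7.8855] v=[-4.8302 1.4952]

Answer: 3.0972 7.8855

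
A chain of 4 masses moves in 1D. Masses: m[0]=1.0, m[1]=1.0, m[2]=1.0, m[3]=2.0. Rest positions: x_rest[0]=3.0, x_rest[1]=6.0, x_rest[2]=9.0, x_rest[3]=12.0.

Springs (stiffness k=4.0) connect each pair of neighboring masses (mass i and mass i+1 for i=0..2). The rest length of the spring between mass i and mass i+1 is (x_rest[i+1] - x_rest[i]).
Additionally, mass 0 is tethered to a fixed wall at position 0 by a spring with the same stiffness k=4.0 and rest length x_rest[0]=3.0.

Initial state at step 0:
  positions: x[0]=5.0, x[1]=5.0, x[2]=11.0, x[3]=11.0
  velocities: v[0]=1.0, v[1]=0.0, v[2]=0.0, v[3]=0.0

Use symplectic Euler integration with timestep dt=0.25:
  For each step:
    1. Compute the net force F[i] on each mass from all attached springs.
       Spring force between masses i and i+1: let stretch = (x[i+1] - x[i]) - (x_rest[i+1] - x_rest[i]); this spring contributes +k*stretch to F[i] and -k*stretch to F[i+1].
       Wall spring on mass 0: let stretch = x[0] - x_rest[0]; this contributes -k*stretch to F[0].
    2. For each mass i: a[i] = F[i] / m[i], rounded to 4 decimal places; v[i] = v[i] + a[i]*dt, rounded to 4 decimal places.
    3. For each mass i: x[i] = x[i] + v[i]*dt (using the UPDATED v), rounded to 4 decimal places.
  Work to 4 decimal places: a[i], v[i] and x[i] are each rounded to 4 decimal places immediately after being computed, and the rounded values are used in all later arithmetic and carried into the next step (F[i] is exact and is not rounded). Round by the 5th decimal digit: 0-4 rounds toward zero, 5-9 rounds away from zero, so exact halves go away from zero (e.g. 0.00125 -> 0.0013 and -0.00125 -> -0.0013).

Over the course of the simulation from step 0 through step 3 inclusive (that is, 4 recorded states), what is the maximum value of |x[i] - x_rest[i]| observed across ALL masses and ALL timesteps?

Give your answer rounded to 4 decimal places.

Step 0: x=[5.0000 5.0000 11.0000 11.0000] v=[1.0000 0.0000 0.0000 0.0000]
Step 1: x=[4.0000 6.5000 9.5000 11.3750] v=[-4.0000 6.0000 -6.0000 1.5000]
Step 2: x=[2.6250 8.1250 7.7188 11.8906] v=[-5.5000 6.5000 -7.1250 2.0625]
Step 3: x=[1.9688 8.2735 7.0821 12.2598] v=[-2.6250 0.5938 -2.5470 1.4766]
Max displacement = 2.2735

Answer: 2.2735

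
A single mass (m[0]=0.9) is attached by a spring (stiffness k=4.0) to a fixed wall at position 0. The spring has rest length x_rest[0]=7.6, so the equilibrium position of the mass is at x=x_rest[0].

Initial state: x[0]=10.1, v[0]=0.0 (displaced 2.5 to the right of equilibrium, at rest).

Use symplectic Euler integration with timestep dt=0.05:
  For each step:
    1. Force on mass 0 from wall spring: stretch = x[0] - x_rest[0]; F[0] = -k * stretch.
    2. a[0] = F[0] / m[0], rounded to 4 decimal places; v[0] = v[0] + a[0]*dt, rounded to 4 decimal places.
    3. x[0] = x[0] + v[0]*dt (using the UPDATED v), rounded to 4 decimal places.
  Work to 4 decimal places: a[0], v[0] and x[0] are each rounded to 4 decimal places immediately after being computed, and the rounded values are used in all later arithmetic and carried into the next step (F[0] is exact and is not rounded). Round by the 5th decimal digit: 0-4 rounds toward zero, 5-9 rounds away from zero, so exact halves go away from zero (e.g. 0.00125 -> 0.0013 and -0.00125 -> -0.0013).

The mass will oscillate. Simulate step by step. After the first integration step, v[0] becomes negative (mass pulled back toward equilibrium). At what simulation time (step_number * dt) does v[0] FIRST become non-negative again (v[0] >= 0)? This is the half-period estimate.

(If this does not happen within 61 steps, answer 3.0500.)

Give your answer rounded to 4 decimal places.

Answer: 1.5000

Derivation:
Step 0: x=[10.1000] v=[0.0000]
Step 1: x=[10.0722] v=[-0.5556]
Step 2: x=[10.0170] v=[-1.1050]
Step 3: x=[9.9349] v=[-1.6421]
Step 4: x=[9.8269] v=[-2.1610]
Step 5: x=[9.6941] v=[-2.6559]
Step 6: x=[9.5380] v=[-3.1213]
Step 7: x=[9.3604] v=[-3.5520]
Step 8: x=[9.1632] v=[-3.9432]
Step 9: x=[8.9487] v=[-4.2906]
Step 10: x=[8.7192] v=[-4.5903]
Step 11: x=[8.4773] v=[-4.8390]
Step 12: x=[8.2256] v=[-5.0340]
Step 13: x=[7.9670] v=[-5.1730]
Step 14: x=[7.7043] v=[-5.2546]
Step 15: x=[7.4404] v=[-5.2778]
Step 16: x=[7.1783] v=[-5.2423]
Step 17: x=[6.9209] v=[-5.1486]
Step 18: x=[6.6710] v=[-4.9977]
Step 19: x=[6.4314] v=[-4.7913]
Step 20: x=[6.2048] v=[-4.5316]
Step 21: x=[5.9937] v=[-4.2216]
Step 22: x=[5.8005] v=[-3.8646]
Step 23: x=[5.6273] v=[-3.4647]
Step 24: x=[5.4760] v=[-3.0263]
Step 25: x=[5.3483] v=[-2.5543]
Step 26: x=[5.2456] v=[-2.0539]
Step 27: x=[5.1691] v=[-1.5307]
Step 28: x=[5.1196] v=[-0.9905]
Step 29: x=[5.0976] v=[-0.4393]
Step 30: x=[5.1034] v=[0.1168]
First v>=0 after going negative at step 30, time=1.5000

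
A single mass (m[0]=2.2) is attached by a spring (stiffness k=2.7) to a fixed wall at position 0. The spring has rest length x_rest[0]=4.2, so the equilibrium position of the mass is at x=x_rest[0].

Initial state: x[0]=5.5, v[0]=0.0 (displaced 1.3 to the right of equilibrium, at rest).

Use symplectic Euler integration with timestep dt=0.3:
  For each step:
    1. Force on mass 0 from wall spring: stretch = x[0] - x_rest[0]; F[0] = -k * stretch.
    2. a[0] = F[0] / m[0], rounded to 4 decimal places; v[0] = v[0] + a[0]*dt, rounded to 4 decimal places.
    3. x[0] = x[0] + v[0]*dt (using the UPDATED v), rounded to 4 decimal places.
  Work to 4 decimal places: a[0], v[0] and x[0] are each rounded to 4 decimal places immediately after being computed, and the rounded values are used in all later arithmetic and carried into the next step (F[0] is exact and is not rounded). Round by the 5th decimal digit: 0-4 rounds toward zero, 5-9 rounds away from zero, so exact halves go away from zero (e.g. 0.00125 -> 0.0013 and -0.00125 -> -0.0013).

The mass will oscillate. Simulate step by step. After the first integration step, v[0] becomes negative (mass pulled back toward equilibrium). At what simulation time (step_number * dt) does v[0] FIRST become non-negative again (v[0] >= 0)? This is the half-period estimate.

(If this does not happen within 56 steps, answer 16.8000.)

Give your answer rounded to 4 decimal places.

Step 0: x=[5.5000] v=[0.0000]
Step 1: x=[5.3564] v=[-0.4787]
Step 2: x=[5.0851] v=[-0.9045]
Step 3: x=[4.7160] v=[-1.2304]
Step 4: x=[4.2899] v=[-1.4204]
Step 5: x=[3.8539] v=[-1.4535]
Step 6: x=[3.4561] v=[-1.3261]
Step 7: x=[3.1404] v=[-1.0522]
Step 8: x=[2.9418] v=[-0.6621]
Step 9: x=[2.8822] v=[-0.1988]
Step 10: x=[2.9681] v=[0.2864]
First v>=0 after going negative at step 10, time=3.0000

Answer: 3.0000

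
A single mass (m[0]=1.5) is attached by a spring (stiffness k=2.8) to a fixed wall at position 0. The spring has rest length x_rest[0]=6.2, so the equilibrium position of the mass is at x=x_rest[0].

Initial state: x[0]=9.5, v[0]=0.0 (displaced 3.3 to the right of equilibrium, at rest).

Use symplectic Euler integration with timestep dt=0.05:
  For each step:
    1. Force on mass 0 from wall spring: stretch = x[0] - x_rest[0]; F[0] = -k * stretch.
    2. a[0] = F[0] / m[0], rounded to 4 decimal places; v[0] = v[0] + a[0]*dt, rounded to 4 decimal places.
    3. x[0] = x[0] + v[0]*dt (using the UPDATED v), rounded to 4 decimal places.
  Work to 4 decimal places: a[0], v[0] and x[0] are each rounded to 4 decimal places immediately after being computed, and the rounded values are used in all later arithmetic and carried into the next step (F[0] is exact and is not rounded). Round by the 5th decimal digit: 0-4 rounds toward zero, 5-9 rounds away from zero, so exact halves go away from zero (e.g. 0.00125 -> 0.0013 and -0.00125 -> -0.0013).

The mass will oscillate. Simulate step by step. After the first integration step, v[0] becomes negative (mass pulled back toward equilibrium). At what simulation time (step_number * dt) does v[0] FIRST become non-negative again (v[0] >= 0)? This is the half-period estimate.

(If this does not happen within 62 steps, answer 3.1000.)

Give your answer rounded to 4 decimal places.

Step 0: x=[9.5000] v=[0.0000]
Step 1: x=[9.4846] v=[-0.3080]
Step 2: x=[9.4539] v=[-0.6146]
Step 3: x=[9.4080] v=[-0.9183]
Step 4: x=[9.3471] v=[-1.2177]
Step 5: x=[9.2715] v=[-1.5114]
Step 6: x=[9.1816] v=[-1.7981]
Step 7: x=[9.0778] v=[-2.0764]
Step 8: x=[8.9606] v=[-2.3450]
Step 9: x=[8.8305] v=[-2.6027]
Step 10: x=[8.6881] v=[-2.8482]
Step 11: x=[8.5341] v=[-3.0804]
Step 12: x=[8.3692] v=[-3.2983]
Step 13: x=[8.1942] v=[-3.5008]
Step 14: x=[8.0099] v=[-3.6869]
Step 15: x=[7.8171] v=[-3.8558]
Step 16: x=[7.6168] v=[-4.0067]
Step 17: x=[7.4099] v=[-4.1389]
Step 18: x=[7.1973] v=[-4.2518]
Step 19: x=[6.9801] v=[-4.3449]
Step 20: x=[6.7592] v=[-4.4177]
Step 21: x=[6.5357] v=[-4.4699]
Step 22: x=[6.3106] v=[-4.5012]
Step 23: x=[6.0850] v=[-4.5115]
Step 24: x=[5.8600] v=[-4.5008]
Step 25: x=[5.6365] v=[-4.4691]
Step 26: x=[5.4157] v=[-4.4165]
Step 27: x=[5.1985] v=[-4.3433]
Step 28: x=[4.9860] v=[-4.2498]
Step 29: x=[4.7792] v=[-4.1365]
Step 30: x=[4.5790] v=[-4.0039]
Step 31: x=[4.3864] v=[-3.8526]
Step 32: x=[4.2022] v=[-3.6833]
Step 33: x=[4.0274] v=[-3.4968]
Step 34: x=[3.8627] v=[-3.2940]
Step 35: x=[3.7089] v=[-3.0759]
Step 36: x=[3.5667] v=[-2.8434]
Step 37: x=[3.4368] v=[-2.5976]
Step 38: x=[3.3198] v=[-2.3397]
Step 39: x=[3.2163] v=[-2.0709]
Step 40: x=[3.1267] v=[-1.7924]
Step 41: x=[3.0514] v=[-1.5056]
Step 42: x=[2.9908] v=[-1.2117]
Step 43: x=[2.9452] v=[-0.9122]
Step 44: x=[2.9148] v=[-0.6084]
Step 45: x=[2.8997] v=[-0.3018]
Step 46: x=[2.9000] v=[0.0062]
First v>=0 after going negative at step 46, time=2.3000

Answer: 2.3000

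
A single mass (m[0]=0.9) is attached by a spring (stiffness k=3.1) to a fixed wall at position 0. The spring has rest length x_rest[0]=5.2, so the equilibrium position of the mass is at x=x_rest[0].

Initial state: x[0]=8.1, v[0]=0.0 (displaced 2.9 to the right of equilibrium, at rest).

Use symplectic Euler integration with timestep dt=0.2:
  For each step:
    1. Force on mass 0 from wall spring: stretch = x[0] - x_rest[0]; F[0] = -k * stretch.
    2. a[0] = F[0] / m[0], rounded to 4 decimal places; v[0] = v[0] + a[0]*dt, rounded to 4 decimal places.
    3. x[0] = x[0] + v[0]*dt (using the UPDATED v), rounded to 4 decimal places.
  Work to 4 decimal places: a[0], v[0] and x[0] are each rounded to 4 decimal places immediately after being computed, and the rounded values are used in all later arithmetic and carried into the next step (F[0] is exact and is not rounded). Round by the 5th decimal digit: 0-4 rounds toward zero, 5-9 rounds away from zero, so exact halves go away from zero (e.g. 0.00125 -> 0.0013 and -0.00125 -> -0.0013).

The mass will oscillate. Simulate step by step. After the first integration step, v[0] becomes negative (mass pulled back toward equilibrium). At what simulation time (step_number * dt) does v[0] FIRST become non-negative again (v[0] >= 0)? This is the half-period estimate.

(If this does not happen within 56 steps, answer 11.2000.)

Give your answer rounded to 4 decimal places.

Step 0: x=[8.1000] v=[0.0000]
Step 1: x=[7.7004] v=[-1.9978]
Step 2: x=[6.9563] v=[-3.7203]
Step 3: x=[5.9703] v=[-4.9302]
Step 4: x=[4.8781] v=[-5.4609]
Step 5: x=[3.8303] v=[-5.2391]
Step 6: x=[2.9712] v=[-4.2955]
Step 7: x=[2.4192] v=[-2.7601]
Step 8: x=[2.2503] v=[-0.8444]
Step 9: x=[2.4878] v=[1.1876]
First v>=0 after going negative at step 9, time=1.8000

Answer: 1.8000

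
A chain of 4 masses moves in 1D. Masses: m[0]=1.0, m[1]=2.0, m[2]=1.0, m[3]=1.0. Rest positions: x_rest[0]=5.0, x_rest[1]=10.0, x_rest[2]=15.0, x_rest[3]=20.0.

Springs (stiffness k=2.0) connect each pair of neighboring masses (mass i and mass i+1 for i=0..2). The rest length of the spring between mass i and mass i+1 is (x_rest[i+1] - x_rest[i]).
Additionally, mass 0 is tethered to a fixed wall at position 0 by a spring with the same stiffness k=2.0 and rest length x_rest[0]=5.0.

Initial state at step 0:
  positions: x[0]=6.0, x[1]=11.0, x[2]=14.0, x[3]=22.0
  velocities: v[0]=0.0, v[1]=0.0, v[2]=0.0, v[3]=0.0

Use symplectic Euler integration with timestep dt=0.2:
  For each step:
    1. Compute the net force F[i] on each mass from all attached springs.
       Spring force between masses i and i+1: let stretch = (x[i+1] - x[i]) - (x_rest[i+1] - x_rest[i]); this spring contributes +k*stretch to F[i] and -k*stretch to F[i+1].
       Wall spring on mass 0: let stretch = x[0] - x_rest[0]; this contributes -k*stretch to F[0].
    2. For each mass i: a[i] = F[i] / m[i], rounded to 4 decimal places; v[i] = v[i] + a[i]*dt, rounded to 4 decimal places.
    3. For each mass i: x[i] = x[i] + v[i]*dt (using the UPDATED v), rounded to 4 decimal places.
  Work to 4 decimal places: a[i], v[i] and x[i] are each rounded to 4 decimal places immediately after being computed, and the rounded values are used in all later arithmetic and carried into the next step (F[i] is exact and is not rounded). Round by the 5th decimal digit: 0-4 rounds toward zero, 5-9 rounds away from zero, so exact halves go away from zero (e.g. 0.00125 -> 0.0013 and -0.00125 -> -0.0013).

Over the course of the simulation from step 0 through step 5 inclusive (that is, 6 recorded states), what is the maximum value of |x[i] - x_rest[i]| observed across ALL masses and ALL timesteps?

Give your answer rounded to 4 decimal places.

Answer: 2.3837

Derivation:
Step 0: x=[6.0000 11.0000 14.0000 22.0000] v=[0.0000 0.0000 0.0000 0.0000]
Step 1: x=[5.9200 10.9200 14.4000 21.7600] v=[-0.4000 -0.4000 2.0000 -1.2000]
Step 2: x=[5.7664 10.7792 15.1104 21.3312] v=[-0.7680 -0.7040 3.5520 -2.1440]
Step 3: x=[5.5525 10.6111 15.9720 20.8047] v=[-1.0694 -0.8403 4.3078 -2.6323]
Step 4: x=[5.2991 10.4551 16.7913 20.2916] v=[-1.2670 -0.7798 4.0965 -2.5654]
Step 5: x=[5.0343 10.3463 17.3837 19.8985] v=[-1.3242 -0.5438 2.9621 -1.9655]
Max displacement = 2.3837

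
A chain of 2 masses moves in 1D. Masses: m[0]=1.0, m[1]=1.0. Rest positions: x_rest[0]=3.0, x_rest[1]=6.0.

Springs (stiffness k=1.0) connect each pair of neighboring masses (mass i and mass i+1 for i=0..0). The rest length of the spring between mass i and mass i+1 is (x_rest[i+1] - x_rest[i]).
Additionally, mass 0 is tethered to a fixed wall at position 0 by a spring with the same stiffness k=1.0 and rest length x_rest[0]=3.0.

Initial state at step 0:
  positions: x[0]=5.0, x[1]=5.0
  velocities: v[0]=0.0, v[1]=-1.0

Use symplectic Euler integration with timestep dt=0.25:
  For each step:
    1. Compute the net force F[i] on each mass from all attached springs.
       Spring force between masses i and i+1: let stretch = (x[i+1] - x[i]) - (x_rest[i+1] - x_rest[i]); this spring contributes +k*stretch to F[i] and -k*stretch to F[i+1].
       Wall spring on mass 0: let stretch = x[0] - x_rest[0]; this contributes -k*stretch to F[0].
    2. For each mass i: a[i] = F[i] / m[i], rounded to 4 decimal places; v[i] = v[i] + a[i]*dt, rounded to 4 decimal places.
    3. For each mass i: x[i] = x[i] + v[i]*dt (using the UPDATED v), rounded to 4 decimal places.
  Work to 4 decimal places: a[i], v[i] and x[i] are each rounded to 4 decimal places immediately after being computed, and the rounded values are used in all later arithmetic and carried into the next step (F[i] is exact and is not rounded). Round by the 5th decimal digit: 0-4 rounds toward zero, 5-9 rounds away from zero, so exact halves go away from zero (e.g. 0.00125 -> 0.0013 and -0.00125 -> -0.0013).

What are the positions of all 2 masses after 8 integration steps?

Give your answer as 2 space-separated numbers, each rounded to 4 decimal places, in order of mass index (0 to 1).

Answer: 0.4723 6.0890

Derivation:
Step 0: x=[5.0000 5.0000] v=[0.0000 -1.0000]
Step 1: x=[4.6875 4.9375] v=[-1.2500 -0.2500]
Step 2: x=[4.0977 5.0469] v=[-2.3594 0.4375]
Step 3: x=[3.3111 5.2845] v=[-3.1465 0.9502]
Step 4: x=[2.4409 5.5862] v=[-3.4809 1.2069]
Step 5: x=[1.6147 5.8789] v=[-3.3048 1.1706]
Step 6: x=[0.9541 6.0926] v=[-2.6424 0.8546]
Step 7: x=[0.5550 6.1726] v=[-1.5963 0.3200]
Step 8: x=[0.4723 6.0890] v=[-0.3307 -0.3344]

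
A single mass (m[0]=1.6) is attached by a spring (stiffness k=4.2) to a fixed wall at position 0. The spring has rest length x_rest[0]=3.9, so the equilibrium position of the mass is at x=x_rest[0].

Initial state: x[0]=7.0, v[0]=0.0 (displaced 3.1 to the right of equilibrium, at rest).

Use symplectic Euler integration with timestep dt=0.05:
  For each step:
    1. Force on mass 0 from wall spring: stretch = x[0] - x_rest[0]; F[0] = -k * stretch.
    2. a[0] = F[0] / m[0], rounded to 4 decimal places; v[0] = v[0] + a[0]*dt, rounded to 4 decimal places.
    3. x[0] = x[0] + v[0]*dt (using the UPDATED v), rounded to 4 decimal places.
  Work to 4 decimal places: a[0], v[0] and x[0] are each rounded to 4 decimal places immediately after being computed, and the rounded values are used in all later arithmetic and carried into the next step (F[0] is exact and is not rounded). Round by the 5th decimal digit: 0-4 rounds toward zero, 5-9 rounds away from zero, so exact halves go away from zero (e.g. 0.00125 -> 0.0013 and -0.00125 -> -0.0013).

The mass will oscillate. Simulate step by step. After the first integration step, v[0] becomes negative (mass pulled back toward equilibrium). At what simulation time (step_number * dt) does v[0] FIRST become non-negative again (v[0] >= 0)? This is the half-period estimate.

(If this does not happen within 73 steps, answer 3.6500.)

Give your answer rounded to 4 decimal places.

Answer: 1.9500

Derivation:
Step 0: x=[7.0000] v=[0.0000]
Step 1: x=[6.9797] v=[-0.4069]
Step 2: x=[6.9391] v=[-0.8111]
Step 3: x=[6.8786] v=[-1.2100]
Step 4: x=[6.7986] v=[-1.6009]
Step 5: x=[6.6995] v=[-1.9813]
Step 6: x=[6.5821] v=[-2.3487]
Step 7: x=[6.4471] v=[-2.7007]
Step 8: x=[6.2954] v=[-3.0350]
Step 9: x=[6.1279] v=[-3.3494]
Step 10: x=[5.9458] v=[-3.6418]
Step 11: x=[5.7503] v=[-3.9103]
Step 12: x=[5.5426] v=[-4.1532]
Step 13: x=[5.3242] v=[-4.3688]
Step 14: x=[5.0964] v=[-4.5557]
Step 15: x=[4.8608] v=[-4.7127]
Step 16: x=[4.6189] v=[-4.8388]
Step 17: x=[4.3722] v=[-4.9332]
Step 18: x=[4.1224] v=[-4.9952]
Step 19: x=[3.8712] v=[-5.0244]
Step 20: x=[3.6202] v=[-5.0206]
Step 21: x=[3.3710] v=[-4.9839]
Step 22: x=[3.1253] v=[-4.9145]
Step 23: x=[2.8847] v=[-4.8128]
Step 24: x=[2.6507] v=[-4.6795]
Step 25: x=[2.4249] v=[-4.5155]
Step 26: x=[2.2088] v=[-4.3219]
Step 27: x=[2.0038] v=[-4.0999]
Step 28: x=[1.8113] v=[-3.8510]
Step 29: x=[1.6325] v=[-3.5769]
Step 30: x=[1.4685] v=[-3.2793]
Step 31: x=[1.3205] v=[-2.9602]
Step 32: x=[1.1894] v=[-2.6216]
Step 33: x=[1.0761] v=[-2.2658]
Step 34: x=[0.9813] v=[-1.8952]
Step 35: x=[0.9057] v=[-1.5121]
Step 36: x=[0.8497] v=[-1.1191]
Step 37: x=[0.8138] v=[-0.7188]
Step 38: x=[0.7981] v=[-0.3137]
Step 39: x=[0.8028] v=[0.0934]
First v>=0 after going negative at step 39, time=1.9500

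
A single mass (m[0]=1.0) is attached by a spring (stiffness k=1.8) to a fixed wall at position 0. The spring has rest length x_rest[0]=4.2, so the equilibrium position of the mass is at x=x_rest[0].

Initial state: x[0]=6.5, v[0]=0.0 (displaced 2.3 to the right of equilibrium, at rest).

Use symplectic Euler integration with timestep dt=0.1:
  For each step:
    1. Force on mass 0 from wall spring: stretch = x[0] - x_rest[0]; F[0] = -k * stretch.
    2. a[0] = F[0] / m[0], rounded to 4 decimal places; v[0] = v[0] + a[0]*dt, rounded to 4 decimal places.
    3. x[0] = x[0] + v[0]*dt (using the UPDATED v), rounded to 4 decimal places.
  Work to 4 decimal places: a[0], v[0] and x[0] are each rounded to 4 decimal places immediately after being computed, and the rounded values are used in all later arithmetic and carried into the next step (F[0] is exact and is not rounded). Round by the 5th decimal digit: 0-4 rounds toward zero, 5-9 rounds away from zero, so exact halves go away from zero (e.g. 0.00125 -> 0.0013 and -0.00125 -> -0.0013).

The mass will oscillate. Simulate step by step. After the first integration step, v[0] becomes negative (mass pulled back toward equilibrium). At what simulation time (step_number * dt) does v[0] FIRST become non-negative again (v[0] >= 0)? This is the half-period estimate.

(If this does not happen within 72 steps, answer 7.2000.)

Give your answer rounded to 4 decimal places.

Answer: 2.4000

Derivation:
Step 0: x=[6.5000] v=[0.0000]
Step 1: x=[6.4586] v=[-0.4140]
Step 2: x=[6.3765] v=[-0.8206]
Step 3: x=[6.2553] v=[-1.2124]
Step 4: x=[6.0971] v=[-1.5824]
Step 5: x=[5.9047] v=[-1.9239]
Step 6: x=[5.6816] v=[-2.2308]
Step 7: x=[5.4319] v=[-2.4975]
Step 8: x=[5.1600] v=[-2.7192]
Step 9: x=[4.8708] v=[-2.8920]
Step 10: x=[4.5695] v=[-3.0127]
Step 11: x=[4.2616] v=[-3.0792]
Step 12: x=[3.9526] v=[-3.0903]
Step 13: x=[3.6480] v=[-3.0458]
Step 14: x=[3.3534] v=[-2.9464]
Step 15: x=[3.0740] v=[-2.7940]
Step 16: x=[2.8149] v=[-2.5913]
Step 17: x=[2.5807] v=[-2.3420]
Step 18: x=[2.3757] v=[-2.0505]
Step 19: x=[2.2035] v=[-1.7221]
Step 20: x=[2.0672] v=[-1.3627]
Step 21: x=[1.9693] v=[-0.9788]
Step 22: x=[1.9116] v=[-0.5773]
Step 23: x=[1.8951] v=[-0.1654]
Step 24: x=[1.9201] v=[0.2495]
First v>=0 after going negative at step 24, time=2.4000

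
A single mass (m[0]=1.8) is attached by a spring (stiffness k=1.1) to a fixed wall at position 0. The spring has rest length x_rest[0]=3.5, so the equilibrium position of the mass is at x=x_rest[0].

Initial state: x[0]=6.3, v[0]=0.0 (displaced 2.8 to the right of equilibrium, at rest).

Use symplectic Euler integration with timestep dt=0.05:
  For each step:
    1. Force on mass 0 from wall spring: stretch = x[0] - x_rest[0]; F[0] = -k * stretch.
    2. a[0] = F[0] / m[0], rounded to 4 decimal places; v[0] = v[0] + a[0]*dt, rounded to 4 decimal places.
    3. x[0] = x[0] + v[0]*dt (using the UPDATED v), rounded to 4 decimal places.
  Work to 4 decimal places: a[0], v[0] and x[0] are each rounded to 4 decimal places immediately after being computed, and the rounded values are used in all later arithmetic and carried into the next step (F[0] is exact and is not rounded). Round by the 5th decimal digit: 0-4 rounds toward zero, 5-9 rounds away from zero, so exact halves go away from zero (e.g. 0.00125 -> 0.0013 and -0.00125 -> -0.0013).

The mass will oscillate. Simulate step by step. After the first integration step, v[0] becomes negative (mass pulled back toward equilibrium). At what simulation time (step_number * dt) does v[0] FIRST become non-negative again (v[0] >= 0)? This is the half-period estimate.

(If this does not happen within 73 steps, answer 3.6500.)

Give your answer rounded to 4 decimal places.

Step 0: x=[6.3000] v=[0.0000]
Step 1: x=[6.2957] v=[-0.0856]
Step 2: x=[6.2872] v=[-0.1710]
Step 3: x=[6.2744] v=[-0.2562]
Step 4: x=[6.2574] v=[-0.3410]
Step 5: x=[6.2361] v=[-0.4253]
Step 6: x=[6.2107] v=[-0.5089]
Step 7: x=[6.1811] v=[-0.5917]
Step 8: x=[6.1474] v=[-0.6736]
Step 9: x=[6.1097] v=[-0.7545]
Step 10: x=[6.0680] v=[-0.8342]
Step 11: x=[6.0224] v=[-0.9127]
Step 12: x=[5.9729] v=[-0.9898]
Step 13: x=[5.9196] v=[-1.0654]
Step 14: x=[5.8626] v=[-1.1393]
Step 15: x=[5.8020] v=[-1.2115]
Step 16: x=[5.7379] v=[-1.2818]
Step 17: x=[5.6704] v=[-1.3502]
Step 18: x=[5.5996] v=[-1.4165]
Step 19: x=[5.5256] v=[-1.4807]
Step 20: x=[5.4485] v=[-1.5426]
Step 21: x=[5.3684] v=[-1.6021]
Step 22: x=[5.2854] v=[-1.6592]
Step 23: x=[5.1997] v=[-1.7138]
Step 24: x=[5.1114] v=[-1.7657]
Step 25: x=[5.0207] v=[-1.8149]
Step 26: x=[4.9276] v=[-1.8614]
Step 27: x=[4.8324] v=[-1.9050]
Step 28: x=[4.7351] v=[-1.9457]
Step 29: x=[4.6359] v=[-1.9834]
Step 30: x=[4.5350] v=[-2.0181]
Step 31: x=[4.4325] v=[-2.0497]
Step 32: x=[4.3286] v=[-2.0782]
Step 33: x=[4.2234] v=[-2.1035]
Step 34: x=[4.1171] v=[-2.1256]
Step 35: x=[4.0099] v=[-2.1445]
Step 36: x=[3.9019] v=[-2.1601]
Step 37: x=[3.7933] v=[-2.1724]
Step 38: x=[3.6842] v=[-2.1814]
Step 39: x=[3.5749] v=[-2.1870]
Step 40: x=[3.4654] v=[-2.1893]
Step 41: x=[3.3560] v=[-2.1882]
Step 42: x=[3.2468] v=[-2.1838]
Step 43: x=[3.1380] v=[-2.1761]
Step 44: x=[3.0298] v=[-2.1650]
Step 45: x=[2.9223] v=[-2.1506]
Step 46: x=[2.8157] v=[-2.1330]
Step 47: x=[2.7101] v=[-2.1121]
Step 48: x=[2.6057] v=[-2.0880]
Step 49: x=[2.5027] v=[-2.0607]
Step 50: x=[2.4012] v=[-2.0302]
Step 51: x=[2.3014] v=[-1.9966]
Step 52: x=[2.2034] v=[-1.9600]
Step 53: x=[2.1074] v=[-1.9204]
Step 54: x=[2.0135] v=[-1.8779]
Step 55: x=[1.9219] v=[-1.8325]
Step 56: x=[1.8327] v=[-1.7843]
Step 57: x=[1.7460] v=[-1.7334]
Step 58: x=[1.6620] v=[-1.6798]
Step 59: x=[1.5808] v=[-1.6236]
Step 60: x=[1.5026] v=[-1.5650]
Step 61: x=[1.4274] v=[-1.5040]
Step 62: x=[1.3554] v=[-1.4407]
Step 63: x=[1.2866] v=[-1.3752]
Step 64: x=[1.2212] v=[-1.3076]
Step 65: x=[1.1593] v=[-1.2380]
Step 66: x=[1.1010] v=[-1.1665]
Step 67: x=[1.0463] v=[-1.0932]
Step 68: x=[0.9954] v=[-1.0182]
Step 69: x=[0.9483] v=[-0.9417]
Step 70: x=[0.9051] v=[-0.8637]
Step 71: x=[0.8659] v=[-0.7844]
Step 72: x=[0.8307] v=[-0.7039]
Step 73: x=[0.7996] v=[-0.6223]
v[0] did not become non-negative within 73 steps; using fallback time=3.6500

Answer: 3.6500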